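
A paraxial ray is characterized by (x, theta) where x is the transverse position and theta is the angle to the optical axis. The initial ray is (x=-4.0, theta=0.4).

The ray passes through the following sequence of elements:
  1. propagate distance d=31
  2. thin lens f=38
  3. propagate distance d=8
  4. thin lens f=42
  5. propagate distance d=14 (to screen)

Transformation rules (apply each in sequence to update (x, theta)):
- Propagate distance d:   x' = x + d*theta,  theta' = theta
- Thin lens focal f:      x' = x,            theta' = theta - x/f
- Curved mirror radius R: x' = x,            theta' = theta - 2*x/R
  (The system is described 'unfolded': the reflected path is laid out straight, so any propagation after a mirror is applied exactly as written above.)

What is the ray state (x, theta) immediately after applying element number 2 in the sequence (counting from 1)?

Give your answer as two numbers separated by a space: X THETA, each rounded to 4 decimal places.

Initial: x=-4.0000 theta=0.4000
After 1 (propagate distance d=31): x=8.4000 theta=0.4000
After 2 (thin lens f=38): x=8.4000 theta=17/95 (≈0.1789)
Rounded to 4 decimal places: x = 8.4000, theta = 0.1789

Answer: 8.4000 0.1789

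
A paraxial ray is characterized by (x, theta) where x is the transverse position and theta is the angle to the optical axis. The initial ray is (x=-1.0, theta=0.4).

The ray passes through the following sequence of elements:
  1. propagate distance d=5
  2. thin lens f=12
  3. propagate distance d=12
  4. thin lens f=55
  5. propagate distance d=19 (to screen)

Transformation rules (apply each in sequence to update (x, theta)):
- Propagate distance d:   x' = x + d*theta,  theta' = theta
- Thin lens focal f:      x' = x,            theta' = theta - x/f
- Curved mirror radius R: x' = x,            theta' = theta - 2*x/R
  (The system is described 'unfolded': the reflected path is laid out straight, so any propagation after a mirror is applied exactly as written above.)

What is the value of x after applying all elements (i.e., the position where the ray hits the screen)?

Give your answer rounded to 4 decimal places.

Initial: x=-1.0000 theta=0.4000
After 1 (propagate distance d=5): x=1.0000 theta=0.4000
After 2 (thin lens f=12): x=1.0000 theta=19/60 (≈0.3167)
After 3 (propagate distance d=12): x=4.8000 theta=19/60 (≈0.3167)
After 4 (thin lens f=55): x=4.8000 theta=757/3300 (≈0.2294)
After 5 (propagate distance d=19 (to screen)): x=30223/3300 (≈9.1585) theta=757/3300 (≈0.2294)
Rounded to 4 decimal places: x = 9.1585

Answer: 9.1585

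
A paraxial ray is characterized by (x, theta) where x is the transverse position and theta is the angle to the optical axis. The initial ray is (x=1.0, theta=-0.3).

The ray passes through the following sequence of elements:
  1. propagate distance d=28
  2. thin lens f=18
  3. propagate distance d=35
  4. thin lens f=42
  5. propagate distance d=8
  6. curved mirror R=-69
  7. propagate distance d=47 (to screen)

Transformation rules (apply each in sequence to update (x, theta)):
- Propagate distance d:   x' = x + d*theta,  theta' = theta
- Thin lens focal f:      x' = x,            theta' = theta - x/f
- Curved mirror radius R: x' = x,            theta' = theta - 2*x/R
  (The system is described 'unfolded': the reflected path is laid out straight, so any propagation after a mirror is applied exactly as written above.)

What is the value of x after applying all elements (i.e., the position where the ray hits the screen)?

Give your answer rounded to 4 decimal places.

Answer: 4.5367

Derivation:
Initial: x=1.0000 theta=-0.3000
After 1 (propagate distance d=28): x=-7.4000 theta=-0.3000
After 2 (thin lens f=18): x=-7.4000 theta=1/9 (≈0.1111)
After 3 (propagate distance d=35): x=-158/45 (≈-3.5111) theta=1/9 (≈0.1111)
After 4 (thin lens f=42): x=-158/45 (≈-3.5111) theta=184/945 (≈0.1947)
After 5 (propagate distance d=8): x=-1846/945 (≈-1.9534) theta=184/945 (≈0.1947)
After 6 (curved mirror R=-69): x=-1846/945 (≈-1.9534) theta=9004/65205 (≈0.1381)
After 7 (propagate distance d=47 (to screen)): x=295814/65205 (≈4.5367) theta=9004/65205 (≈0.1381)
Rounded to 4 decimal places: x = 4.5367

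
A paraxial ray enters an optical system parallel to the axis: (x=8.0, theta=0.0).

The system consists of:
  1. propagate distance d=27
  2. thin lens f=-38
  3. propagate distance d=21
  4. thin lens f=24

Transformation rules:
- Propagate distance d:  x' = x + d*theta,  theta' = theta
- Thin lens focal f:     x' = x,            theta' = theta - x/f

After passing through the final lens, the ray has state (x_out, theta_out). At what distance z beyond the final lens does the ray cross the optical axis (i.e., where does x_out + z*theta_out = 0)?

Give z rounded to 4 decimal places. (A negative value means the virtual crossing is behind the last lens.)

Answer: 40.4571

Derivation:
Initial: x=8.0000 theta=0.0000
After 1 (propagate distance d=27): x=8.0000 theta=0.0000
After 2 (thin lens f=-38): x=8.0000 theta=4/19 (≈0.2105)
After 3 (propagate distance d=21): x=236/19 (≈12.4211) theta=4/19 (≈0.2105)
After 4 (thin lens f=24): x=236/19 (≈12.4211) theta=-35/114 (≈-0.3070)
z_focus = -x_out/theta_out = -(236/19)/(-35/114) = 1416/35 ≈ 40.4571
Rounded to 4 decimal places: z = 40.4571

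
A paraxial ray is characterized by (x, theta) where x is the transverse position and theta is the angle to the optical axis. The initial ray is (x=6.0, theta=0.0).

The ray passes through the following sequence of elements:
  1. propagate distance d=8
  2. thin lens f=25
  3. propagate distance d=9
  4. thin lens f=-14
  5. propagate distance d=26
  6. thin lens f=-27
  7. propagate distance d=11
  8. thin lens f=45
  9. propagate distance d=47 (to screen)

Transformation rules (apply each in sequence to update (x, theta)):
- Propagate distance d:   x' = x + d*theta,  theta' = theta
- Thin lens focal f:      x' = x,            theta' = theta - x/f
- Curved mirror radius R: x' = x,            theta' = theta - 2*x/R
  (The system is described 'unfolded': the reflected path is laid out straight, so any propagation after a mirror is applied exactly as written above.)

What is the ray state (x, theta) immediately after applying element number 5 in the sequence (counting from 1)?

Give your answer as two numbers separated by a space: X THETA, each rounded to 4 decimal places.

Initial: x=6.0000 theta=0.0000
After 1 (propagate distance d=8): x=6.0000 theta=0.0000
After 2 (thin lens f=25): x=6.0000 theta=-0.2400
After 3 (propagate distance d=9): x=3.8400 theta=-0.2400
After 4 (thin lens f=-14): x=3.8400 theta=6/175 (≈0.0343)
After 5 (propagate distance d=26): x=828/175 (≈4.7314) theta=6/175 (≈0.0343)
Rounded to 4 decimal places: x = 4.7314, theta = 0.0343

Answer: 4.7314 0.0343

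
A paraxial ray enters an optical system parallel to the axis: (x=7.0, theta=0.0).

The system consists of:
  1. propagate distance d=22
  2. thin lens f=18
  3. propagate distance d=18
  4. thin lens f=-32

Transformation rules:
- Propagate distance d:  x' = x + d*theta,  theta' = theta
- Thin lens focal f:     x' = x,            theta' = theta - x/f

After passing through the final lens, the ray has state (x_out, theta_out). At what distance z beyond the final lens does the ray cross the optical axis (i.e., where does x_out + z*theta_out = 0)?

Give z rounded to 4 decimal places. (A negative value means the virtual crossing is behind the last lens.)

Answer: 0.0000

Derivation:
Initial: x=7.0000 theta=0.0000
After 1 (propagate distance d=22): x=7.0000 theta=0.0000
After 2 (thin lens f=18): x=7.0000 theta=-7/18 (≈-0.3889)
After 3 (propagate distance d=18): x=0.0000 theta=-7/18 (≈-0.3889)
After 4 (thin lens f=-32): x=0.0000 theta=-7/18 (≈-0.3889)
z_focus = -x_out/theta_out = -(0.0000)/(-7/18) = 0.0000
Rounded to 4 decimal places: z = 0.0000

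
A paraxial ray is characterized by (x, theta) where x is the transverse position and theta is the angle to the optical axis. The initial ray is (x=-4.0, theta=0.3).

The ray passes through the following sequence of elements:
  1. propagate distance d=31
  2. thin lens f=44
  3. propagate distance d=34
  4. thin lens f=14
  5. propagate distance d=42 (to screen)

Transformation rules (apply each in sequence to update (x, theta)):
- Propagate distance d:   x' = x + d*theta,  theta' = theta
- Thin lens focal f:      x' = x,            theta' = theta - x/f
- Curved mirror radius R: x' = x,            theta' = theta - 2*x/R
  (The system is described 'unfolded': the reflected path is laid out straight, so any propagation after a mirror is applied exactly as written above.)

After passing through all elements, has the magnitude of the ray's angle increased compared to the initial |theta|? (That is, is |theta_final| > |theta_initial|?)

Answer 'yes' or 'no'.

Answer: yes

Derivation:
Initial: x=-4.0000 theta=0.3000
After 1 (propagate distance d=31): x=5.3000 theta=0.3000
After 2 (thin lens f=44): x=5.3000 theta=79/440 (≈0.1795)
After 3 (propagate distance d=34): x=2509/220 (≈11.4045) theta=79/440 (≈0.1795)
After 4 (thin lens f=14): x=2509/220 (≈11.4045) theta=-489/770 (≈-0.6351)
After 5 (propagate distance d=42 (to screen)): x=-3359/220 (≈-15.2682) theta=-489/770 (≈-0.6351)
|theta_initial|=0.3000 |theta_final|=489/770 (≈0.6351) -> increased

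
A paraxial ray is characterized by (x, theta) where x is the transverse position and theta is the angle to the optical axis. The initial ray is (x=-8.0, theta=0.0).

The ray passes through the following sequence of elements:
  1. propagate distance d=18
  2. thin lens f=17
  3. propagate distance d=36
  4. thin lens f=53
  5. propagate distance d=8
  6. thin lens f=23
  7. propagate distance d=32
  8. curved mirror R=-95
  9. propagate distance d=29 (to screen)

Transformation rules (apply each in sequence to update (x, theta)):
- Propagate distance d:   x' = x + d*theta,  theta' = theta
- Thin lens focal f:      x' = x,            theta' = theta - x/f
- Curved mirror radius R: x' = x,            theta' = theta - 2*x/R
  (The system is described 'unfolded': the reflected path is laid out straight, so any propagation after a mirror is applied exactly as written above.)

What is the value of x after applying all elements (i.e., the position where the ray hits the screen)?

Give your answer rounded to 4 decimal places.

Answer: 2.8374

Derivation:
Initial: x=-8.0000 theta=0.0000
After 1 (propagate distance d=18): x=-8.0000 theta=0.0000
After 2 (thin lens f=17): x=-8.0000 theta=8/17 (≈0.4706)
After 3 (propagate distance d=36): x=152/17 (≈8.9412) theta=8/17 (≈0.4706)
After 4 (thin lens f=53): x=152/17 (≈8.9412) theta=16/53 (≈0.3019)
After 5 (propagate distance d=8): x=10232/901 (≈11.3563) theta=16/53 (≈0.3019)
After 6 (thin lens f=23): x=10232/901 (≈11.3563) theta=-3976/20723 (≈-0.1919)
After 7 (propagate distance d=32): x=108104/20723 (≈5.2166) theta=-3976/20723 (≈-0.1919)
After 8 (curved mirror R=-95): x=108104/20723 (≈5.2166) theta=-161512/1968685 (≈-0.0820)
After 9 (propagate distance d=29 (to screen)): x=5586032/1968685 (≈2.8374) theta=-161512/1968685 (≈-0.0820)
Rounded to 4 decimal places: x = 2.8374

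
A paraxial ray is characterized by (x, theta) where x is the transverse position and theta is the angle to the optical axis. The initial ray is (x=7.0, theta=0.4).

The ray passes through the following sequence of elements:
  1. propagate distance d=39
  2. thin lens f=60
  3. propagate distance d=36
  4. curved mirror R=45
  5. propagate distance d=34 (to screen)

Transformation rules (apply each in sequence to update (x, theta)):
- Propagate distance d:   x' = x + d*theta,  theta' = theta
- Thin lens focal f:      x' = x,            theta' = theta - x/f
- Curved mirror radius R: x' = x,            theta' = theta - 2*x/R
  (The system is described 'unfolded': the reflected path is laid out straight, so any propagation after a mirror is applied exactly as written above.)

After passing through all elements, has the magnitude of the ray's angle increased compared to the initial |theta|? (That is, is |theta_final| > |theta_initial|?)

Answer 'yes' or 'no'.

Initial: x=7.0000 theta=0.4000
After 1 (propagate distance d=39): x=22.6000 theta=0.4000
After 2 (thin lens f=60): x=22.6000 theta=7/300 (≈0.0233)
After 3 (propagate distance d=36): x=23.4400 theta=7/300 (≈0.0233)
After 4 (curved mirror R=45): x=23.4400 theta=-4583/4500 (≈-1.0184)
After 5 (propagate distance d=34 (to screen)): x=-25171/2250 (≈-11.1871) theta=-4583/4500 (≈-1.0184)
|theta_initial|=0.4000 |theta_final|=4583/4500 (≈1.0184) -> increased

Answer: yes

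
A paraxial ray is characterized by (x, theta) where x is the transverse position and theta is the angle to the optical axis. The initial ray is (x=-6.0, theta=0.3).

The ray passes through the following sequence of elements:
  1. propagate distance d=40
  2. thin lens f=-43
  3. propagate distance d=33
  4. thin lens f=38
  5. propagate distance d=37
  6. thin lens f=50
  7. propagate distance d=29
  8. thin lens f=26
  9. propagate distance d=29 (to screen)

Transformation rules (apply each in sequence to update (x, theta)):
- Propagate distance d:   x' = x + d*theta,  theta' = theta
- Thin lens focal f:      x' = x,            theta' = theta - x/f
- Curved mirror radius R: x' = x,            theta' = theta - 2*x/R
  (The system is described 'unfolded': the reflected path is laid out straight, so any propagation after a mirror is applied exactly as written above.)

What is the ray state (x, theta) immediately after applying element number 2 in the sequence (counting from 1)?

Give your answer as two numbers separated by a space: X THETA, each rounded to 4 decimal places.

Answer: 6.0000 0.4395

Derivation:
Initial: x=-6.0000 theta=0.3000
After 1 (propagate distance d=40): x=6.0000 theta=0.3000
After 2 (thin lens f=-43): x=6.0000 theta=189/430 (≈0.4395)
Rounded to 4 decimal places: x = 6.0000, theta = 0.4395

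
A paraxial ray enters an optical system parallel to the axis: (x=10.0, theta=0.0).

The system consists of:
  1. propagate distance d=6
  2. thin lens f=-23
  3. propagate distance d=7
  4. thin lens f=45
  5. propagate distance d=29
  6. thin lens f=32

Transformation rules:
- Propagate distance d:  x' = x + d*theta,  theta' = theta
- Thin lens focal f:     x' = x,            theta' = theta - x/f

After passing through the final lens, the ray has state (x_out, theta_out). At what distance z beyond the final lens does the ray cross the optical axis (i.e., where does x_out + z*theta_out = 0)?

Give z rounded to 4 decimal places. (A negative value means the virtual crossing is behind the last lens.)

Initial: x=10.0000 theta=0.0000
After 1 (propagate distance d=6): x=10.0000 theta=0.0000
After 2 (thin lens f=-23): x=10.0000 theta=10/23 (≈0.4348)
After 3 (propagate distance d=7): x=300/23 (≈13.0435) theta=10/23 (≈0.4348)
After 4 (thin lens f=45): x=300/23 (≈13.0435) theta=10/69 (≈0.1449)
After 5 (propagate distance d=29): x=1190/69 (≈17.2464) theta=10/69 (≈0.1449)
After 6 (thin lens f=32): x=1190/69 (≈17.2464) theta=-145/368 (≈-0.3940)
z_focus = -x_out/theta_out = -(1190/69)/(-145/368) = 3808/87 ≈ 43.7701
Rounded to 4 decimal places: z = 43.7701

Answer: 43.7701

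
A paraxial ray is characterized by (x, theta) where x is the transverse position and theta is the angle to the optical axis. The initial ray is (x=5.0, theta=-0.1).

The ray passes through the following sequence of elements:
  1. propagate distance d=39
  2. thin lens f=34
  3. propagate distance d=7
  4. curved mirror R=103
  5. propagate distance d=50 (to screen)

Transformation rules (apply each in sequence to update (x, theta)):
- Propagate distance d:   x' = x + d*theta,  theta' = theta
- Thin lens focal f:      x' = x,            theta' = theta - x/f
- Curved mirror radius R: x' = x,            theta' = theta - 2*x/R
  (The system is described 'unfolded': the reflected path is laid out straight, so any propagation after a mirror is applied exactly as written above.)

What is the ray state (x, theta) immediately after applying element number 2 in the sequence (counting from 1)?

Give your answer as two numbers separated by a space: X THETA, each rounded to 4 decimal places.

Initial: x=5.0000 theta=-0.1000
After 1 (propagate distance d=39): x=1.1000 theta=-0.1000
After 2 (thin lens f=34): x=1.1000 theta=-9/68 (≈-0.1324)
Rounded to 4 decimal places: x = 1.1000, theta = -0.1324

Answer: 1.1000 -0.1324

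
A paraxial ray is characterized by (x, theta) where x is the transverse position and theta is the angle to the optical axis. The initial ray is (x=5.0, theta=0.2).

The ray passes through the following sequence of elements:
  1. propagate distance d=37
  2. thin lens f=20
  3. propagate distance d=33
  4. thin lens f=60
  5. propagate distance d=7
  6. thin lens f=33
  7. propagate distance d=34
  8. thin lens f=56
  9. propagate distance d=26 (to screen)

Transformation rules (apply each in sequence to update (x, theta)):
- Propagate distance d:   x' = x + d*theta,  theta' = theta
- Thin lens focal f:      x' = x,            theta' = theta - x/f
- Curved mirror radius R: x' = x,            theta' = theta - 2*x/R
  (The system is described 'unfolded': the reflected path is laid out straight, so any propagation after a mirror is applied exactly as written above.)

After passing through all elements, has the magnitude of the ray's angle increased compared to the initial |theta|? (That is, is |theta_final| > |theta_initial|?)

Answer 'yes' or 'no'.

Initial: x=5.0000 theta=0.2000
After 1 (propagate distance d=37): x=12.4000 theta=0.2000
After 2 (thin lens f=20): x=12.4000 theta=-0.4200
After 3 (propagate distance d=33): x=-1.4600 theta=-0.4200
After 4 (thin lens f=60): x=-1.4600 theta=-1187/3000 (≈-0.3957)
After 5 (propagate distance d=7): x=-12689/3000 (≈-4.2297) theta=-1187/3000 (≈-0.3957)
After 6 (thin lens f=33): x=-12689/3000 (≈-4.2297) theta=-13241/49500 (≈-0.2675)
After 7 (propagate distance d=34): x=-10553/792 (≈-13.3245) theta=-13241/49500 (≈-0.2675)
After 8 (thin lens f=56): x=-10553/792 (≈-13.3245) theta=-14897/504000 (≈-0.0296)
After 9 (propagate distance d=26 (to screen)): x=-39065771/2772000 (≈-14.0930) theta=-14897/504000 (≈-0.0296)
|theta_initial|=0.2000 |theta_final|=14897/504000 (≈0.0296) -> not increased

Answer: no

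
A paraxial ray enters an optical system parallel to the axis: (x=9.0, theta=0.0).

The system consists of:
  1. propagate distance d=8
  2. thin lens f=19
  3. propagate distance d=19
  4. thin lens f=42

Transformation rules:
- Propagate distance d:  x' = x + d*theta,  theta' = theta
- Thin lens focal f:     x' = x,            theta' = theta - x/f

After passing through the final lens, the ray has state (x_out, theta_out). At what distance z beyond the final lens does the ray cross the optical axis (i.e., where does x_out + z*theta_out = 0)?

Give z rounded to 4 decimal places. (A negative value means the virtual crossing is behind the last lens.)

Initial: x=9.0000 theta=0.0000
After 1 (propagate distance d=8): x=9.0000 theta=0.0000
After 2 (thin lens f=19): x=9.0000 theta=-9/19 (≈-0.4737)
After 3 (propagate distance d=19): x=0.0000 theta=-9/19 (≈-0.4737)
After 4 (thin lens f=42): x=0.0000 theta=-9/19 (≈-0.4737)
z_focus = -x_out/theta_out = -(0.0000)/(-9/19) = 0.0000
Rounded to 4 decimal places: z = 0.0000

Answer: 0.0000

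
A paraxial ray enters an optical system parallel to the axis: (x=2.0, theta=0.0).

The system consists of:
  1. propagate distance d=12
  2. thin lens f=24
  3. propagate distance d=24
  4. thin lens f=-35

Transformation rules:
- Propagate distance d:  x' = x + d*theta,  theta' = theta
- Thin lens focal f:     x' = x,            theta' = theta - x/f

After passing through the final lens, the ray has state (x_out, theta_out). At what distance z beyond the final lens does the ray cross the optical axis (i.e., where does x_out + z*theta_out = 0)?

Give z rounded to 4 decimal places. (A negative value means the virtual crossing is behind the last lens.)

Initial: x=2.0000 theta=0.0000
After 1 (propagate distance d=12): x=2.0000 theta=0.0000
After 2 (thin lens f=24): x=2.0000 theta=-1/12 (≈-0.0833)
After 3 (propagate distance d=24): x=0.0000 theta=-1/12 (≈-0.0833)
After 4 (thin lens f=-35): x=0.0000 theta=-1/12 (≈-0.0833)
z_focus = -x_out/theta_out = -(0.0000)/(-1/12) = 0.0000
Rounded to 4 decimal places: z = 0.0000

Answer: 0.0000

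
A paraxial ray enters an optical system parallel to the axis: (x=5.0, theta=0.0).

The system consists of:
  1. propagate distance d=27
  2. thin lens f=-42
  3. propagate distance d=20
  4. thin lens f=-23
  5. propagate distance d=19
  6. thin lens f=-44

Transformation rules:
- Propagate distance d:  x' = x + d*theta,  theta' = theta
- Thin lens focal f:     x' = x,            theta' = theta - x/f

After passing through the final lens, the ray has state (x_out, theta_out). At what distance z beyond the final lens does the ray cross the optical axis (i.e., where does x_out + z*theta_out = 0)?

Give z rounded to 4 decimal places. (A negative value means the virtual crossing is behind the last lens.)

Answer: -19.7322

Derivation:
Initial: x=5.0000 theta=0.0000
After 1 (propagate distance d=27): x=5.0000 theta=0.0000
After 2 (thin lens f=-42): x=5.0000 theta=5/42 (≈0.1190)
After 3 (propagate distance d=20): x=155/21 (≈7.3810) theta=5/42 (≈0.1190)
After 4 (thin lens f=-23): x=155/21 (≈7.3810) theta=425/966 (≈0.4400)
After 5 (propagate distance d=19): x=15205/966 (≈15.7402) theta=425/966 (≈0.4400)
After 6 (thin lens f=-44): x=15205/966 (≈15.7402) theta=33905/42504 (≈0.7977)
z_focus = -x_out/theta_out = -(15205/966)/(33905/42504) = -133804/6781 ≈ -19.7322
Rounded to 4 decimal places: z = -19.7322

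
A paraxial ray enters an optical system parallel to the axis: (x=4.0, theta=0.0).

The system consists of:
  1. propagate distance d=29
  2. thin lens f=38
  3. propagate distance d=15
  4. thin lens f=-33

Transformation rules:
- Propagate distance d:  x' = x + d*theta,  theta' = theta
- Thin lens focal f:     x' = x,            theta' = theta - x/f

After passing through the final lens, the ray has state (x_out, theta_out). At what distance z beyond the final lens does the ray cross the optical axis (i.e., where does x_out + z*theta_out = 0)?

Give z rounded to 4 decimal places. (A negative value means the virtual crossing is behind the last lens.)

Answer: 75.9000

Derivation:
Initial: x=4.0000 theta=0.0000
After 1 (propagate distance d=29): x=4.0000 theta=0.0000
After 2 (thin lens f=38): x=4.0000 theta=-2/19 (≈-0.1053)
After 3 (propagate distance d=15): x=46/19 (≈2.4211) theta=-2/19 (≈-0.1053)
After 4 (thin lens f=-33): x=46/19 (≈2.4211) theta=-20/627 (≈-0.0319)
z_focus = -x_out/theta_out = -(46/19)/(-20/627) = 75.9000
Rounded to 4 decimal places: z = 75.9000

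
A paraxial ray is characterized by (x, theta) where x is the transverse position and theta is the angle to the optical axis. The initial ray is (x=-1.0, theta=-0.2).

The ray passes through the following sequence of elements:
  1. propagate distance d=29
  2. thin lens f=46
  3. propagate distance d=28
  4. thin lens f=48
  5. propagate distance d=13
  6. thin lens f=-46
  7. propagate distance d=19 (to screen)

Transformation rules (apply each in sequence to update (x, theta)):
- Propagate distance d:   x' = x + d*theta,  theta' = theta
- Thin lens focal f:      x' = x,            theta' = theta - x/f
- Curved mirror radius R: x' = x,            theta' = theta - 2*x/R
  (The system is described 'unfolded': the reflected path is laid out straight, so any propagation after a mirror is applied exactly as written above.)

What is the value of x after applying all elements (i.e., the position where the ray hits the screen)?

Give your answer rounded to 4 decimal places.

Answer: -7.1913

Derivation:
Initial: x=-1.0000 theta=-0.2000
After 1 (propagate distance d=29): x=-6.8000 theta=-0.2000
After 2 (thin lens f=46): x=-6.8000 theta=-6/115 (≈-0.0522)
After 3 (propagate distance d=28): x=-190/23 (≈-8.2609) theta=-6/115 (≈-0.0522)
After 4 (thin lens f=48): x=-190/23 (≈-8.2609) theta=331/2760 (≈0.1199)
After 5 (propagate distance d=13): x=-18497/2760 (≈-6.7018) theta=331/2760 (≈0.1199)
After 6 (thin lens f=-46): x=-18497/2760 (≈-6.7018) theta=-3271/126960 (≈-0.0258)
After 7 (propagate distance d=19 (to screen)): x=-304337/42320 (≈-7.1913) theta=-3271/126960 (≈-0.0258)
Rounded to 4 decimal places: x = -7.1913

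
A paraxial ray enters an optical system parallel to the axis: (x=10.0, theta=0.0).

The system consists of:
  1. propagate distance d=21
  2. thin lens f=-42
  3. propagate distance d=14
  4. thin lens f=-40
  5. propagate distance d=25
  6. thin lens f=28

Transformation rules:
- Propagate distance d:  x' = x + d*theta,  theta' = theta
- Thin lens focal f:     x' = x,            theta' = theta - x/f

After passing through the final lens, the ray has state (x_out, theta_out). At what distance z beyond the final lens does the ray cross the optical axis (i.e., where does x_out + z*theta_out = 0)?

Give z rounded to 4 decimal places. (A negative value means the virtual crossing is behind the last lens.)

Initial: x=10.0000 theta=0.0000
After 1 (propagate distance d=21): x=10.0000 theta=0.0000
After 2 (thin lens f=-42): x=10.0000 theta=5/21 (≈0.2381)
After 3 (propagate distance d=14): x=40/3 (≈13.3333) theta=5/21 (≈0.2381)
After 4 (thin lens f=-40): x=40/3 (≈13.3333) theta=4/7 (≈0.5714)
After 5 (propagate distance d=25): x=580/21 (≈27.6190) theta=4/7 (≈0.5714)
After 6 (thin lens f=28): x=580/21 (≈27.6190) theta=-61/147 (≈-0.4150)
z_focus = -x_out/theta_out = -(580/21)/(-61/147) = 4060/61 ≈ 66.5574
Rounded to 4 decimal places: z = 66.5574

Answer: 66.5574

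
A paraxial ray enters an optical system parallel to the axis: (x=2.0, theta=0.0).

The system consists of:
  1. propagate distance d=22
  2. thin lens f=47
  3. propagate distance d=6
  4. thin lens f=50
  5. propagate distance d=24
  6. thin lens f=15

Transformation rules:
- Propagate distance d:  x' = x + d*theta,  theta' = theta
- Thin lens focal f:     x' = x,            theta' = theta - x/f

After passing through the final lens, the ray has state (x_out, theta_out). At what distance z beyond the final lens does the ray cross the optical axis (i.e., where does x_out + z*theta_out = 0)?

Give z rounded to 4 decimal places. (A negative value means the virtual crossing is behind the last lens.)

Initial: x=2.0000 theta=0.0000
After 1 (propagate distance d=22): x=2.0000 theta=0.0000
After 2 (thin lens f=47): x=2.0000 theta=-2/47 (≈-0.0426)
After 3 (propagate distance d=6): x=82/47 (≈1.7447) theta=-2/47 (≈-0.0426)
After 4 (thin lens f=50): x=82/47 (≈1.7447) theta=-91/1175 (≈-0.0774)
After 5 (propagate distance d=24): x=-134/1175 (≈-0.1140) theta=-91/1175 (≈-0.0774)
After 6 (thin lens f=15): x=-134/1175 (≈-0.1140) theta=-1231/17625 (≈-0.0698)
z_focus = -x_out/theta_out = -(-134/1175)/(-1231/17625) = -2010/1231 ≈ -1.6328
Rounded to 4 decimal places: z = -1.6328

Answer: -1.6328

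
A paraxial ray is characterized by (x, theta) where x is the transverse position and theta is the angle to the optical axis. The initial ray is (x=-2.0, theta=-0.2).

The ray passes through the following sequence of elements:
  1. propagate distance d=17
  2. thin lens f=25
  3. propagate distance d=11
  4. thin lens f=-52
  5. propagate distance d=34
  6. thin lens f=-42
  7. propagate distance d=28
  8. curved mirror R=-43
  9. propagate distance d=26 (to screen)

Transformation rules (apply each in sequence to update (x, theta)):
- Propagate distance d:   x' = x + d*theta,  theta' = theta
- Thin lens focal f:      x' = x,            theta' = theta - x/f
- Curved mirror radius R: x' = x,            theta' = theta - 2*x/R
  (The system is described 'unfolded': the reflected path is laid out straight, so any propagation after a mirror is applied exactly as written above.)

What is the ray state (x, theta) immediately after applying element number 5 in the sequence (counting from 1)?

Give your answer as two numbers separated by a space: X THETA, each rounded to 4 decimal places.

Answer: -8.0957 -0.0845

Derivation:
Initial: x=-2.0000 theta=-0.2000
After 1 (propagate distance d=17): x=-5.4000 theta=-0.2000
After 2 (thin lens f=25): x=-5.4000 theta=0.0160
After 3 (propagate distance d=11): x=-5.2240 theta=0.0160
After 4 (thin lens f=-52): x=-5.2240 theta=-549/6500 (≈-0.0845)
After 5 (propagate distance d=34): x=-26311/3250 (≈-8.0957) theta=-549/6500 (≈-0.0845)
Rounded to 4 decimal places: x = -8.0957, theta = -0.0845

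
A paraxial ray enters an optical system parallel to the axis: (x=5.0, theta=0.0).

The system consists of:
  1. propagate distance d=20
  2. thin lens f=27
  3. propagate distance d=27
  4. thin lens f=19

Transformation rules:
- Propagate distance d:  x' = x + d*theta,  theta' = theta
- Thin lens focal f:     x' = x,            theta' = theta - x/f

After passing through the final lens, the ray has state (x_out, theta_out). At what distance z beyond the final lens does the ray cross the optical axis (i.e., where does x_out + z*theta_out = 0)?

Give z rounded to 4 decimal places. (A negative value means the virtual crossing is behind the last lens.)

Answer: 0.0000

Derivation:
Initial: x=5.0000 theta=0.0000
After 1 (propagate distance d=20): x=5.0000 theta=0.0000
After 2 (thin lens f=27): x=5.0000 theta=-5/27 (≈-0.1852)
After 3 (propagate distance d=27): x=0.0000 theta=-5/27 (≈-0.1852)
After 4 (thin lens f=19): x=0.0000 theta=-5/27 (≈-0.1852)
z_focus = -x_out/theta_out = -(0.0000)/(-5/27) = 0.0000
Rounded to 4 decimal places: z = 0.0000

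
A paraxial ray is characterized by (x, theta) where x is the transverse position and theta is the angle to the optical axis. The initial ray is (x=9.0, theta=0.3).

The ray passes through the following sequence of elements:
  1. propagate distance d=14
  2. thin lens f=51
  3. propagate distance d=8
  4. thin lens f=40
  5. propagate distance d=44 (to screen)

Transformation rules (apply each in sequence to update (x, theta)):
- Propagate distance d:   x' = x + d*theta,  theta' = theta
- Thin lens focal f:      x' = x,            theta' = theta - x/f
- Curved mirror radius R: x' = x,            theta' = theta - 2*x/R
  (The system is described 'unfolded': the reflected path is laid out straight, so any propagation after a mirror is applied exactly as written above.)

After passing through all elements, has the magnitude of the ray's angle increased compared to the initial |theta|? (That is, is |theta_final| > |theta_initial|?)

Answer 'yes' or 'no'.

Answer: no

Derivation:
Initial: x=9.0000 theta=0.3000
After 1 (propagate distance d=14): x=13.2000 theta=0.3000
After 2 (thin lens f=51): x=13.2000 theta=7/170 (≈0.0412)
After 3 (propagate distance d=8): x=230/17 (≈13.5294) theta=7/170 (≈0.0412)
After 4 (thin lens f=40): x=230/17 (≈13.5294) theta=-101/340 (≈-0.2971)
After 5 (propagate distance d=44 (to screen)): x=39/85 (≈0.4588) theta=-101/340 (≈-0.2971)
|theta_initial|=0.3000 |theta_final|=101/340 (≈0.2971) -> not increased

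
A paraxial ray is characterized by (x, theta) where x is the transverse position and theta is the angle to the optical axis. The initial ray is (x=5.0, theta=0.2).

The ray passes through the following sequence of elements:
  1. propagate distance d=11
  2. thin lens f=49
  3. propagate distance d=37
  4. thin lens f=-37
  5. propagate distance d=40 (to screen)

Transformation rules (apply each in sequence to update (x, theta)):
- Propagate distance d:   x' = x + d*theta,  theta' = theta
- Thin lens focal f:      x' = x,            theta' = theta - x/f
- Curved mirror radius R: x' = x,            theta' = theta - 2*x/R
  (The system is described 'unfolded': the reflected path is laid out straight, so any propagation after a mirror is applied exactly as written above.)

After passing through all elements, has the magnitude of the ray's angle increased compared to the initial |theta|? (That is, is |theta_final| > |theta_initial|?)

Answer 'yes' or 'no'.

Initial: x=5.0000 theta=0.2000
After 1 (propagate distance d=11): x=7.2000 theta=0.2000
After 2 (thin lens f=49): x=7.2000 theta=13/245 (≈0.0531)
After 3 (propagate distance d=37): x=449/49 (≈9.1633) theta=13/245 (≈0.0531)
After 4 (thin lens f=-37): x=449/49 (≈9.1633) theta=2726/9065 (≈0.3007)
After 5 (propagate distance d=40 (to screen)): x=38421/1813 (≈21.1919) theta=2726/9065 (≈0.3007)
|theta_initial|=0.2000 |theta_final|=2726/9065 (≈0.3007) -> increased

Answer: yes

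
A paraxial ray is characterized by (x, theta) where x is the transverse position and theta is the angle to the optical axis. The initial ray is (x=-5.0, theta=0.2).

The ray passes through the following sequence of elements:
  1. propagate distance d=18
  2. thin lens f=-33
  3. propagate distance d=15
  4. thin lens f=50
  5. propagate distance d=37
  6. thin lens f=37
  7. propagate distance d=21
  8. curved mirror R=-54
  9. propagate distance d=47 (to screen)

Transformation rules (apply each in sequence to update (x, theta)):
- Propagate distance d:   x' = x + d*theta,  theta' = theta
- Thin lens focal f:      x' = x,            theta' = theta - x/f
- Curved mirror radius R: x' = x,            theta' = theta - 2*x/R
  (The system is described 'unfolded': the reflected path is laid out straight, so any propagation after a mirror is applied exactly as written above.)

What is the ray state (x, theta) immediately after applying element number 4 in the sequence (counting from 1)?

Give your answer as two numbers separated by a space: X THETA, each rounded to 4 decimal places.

Answer: 0.9636 0.1383

Derivation:
Initial: x=-5.0000 theta=0.2000
After 1 (propagate distance d=18): x=-1.4000 theta=0.2000
After 2 (thin lens f=-33): x=-1.4000 theta=26/165 (≈0.1576)
After 3 (propagate distance d=15): x=53/55 (≈0.9636) theta=26/165 (≈0.1576)
After 4 (thin lens f=50): x=53/55 (≈0.9636) theta=1141/8250 (≈0.1383)
Rounded to 4 decimal places: x = 0.9636, theta = 0.1383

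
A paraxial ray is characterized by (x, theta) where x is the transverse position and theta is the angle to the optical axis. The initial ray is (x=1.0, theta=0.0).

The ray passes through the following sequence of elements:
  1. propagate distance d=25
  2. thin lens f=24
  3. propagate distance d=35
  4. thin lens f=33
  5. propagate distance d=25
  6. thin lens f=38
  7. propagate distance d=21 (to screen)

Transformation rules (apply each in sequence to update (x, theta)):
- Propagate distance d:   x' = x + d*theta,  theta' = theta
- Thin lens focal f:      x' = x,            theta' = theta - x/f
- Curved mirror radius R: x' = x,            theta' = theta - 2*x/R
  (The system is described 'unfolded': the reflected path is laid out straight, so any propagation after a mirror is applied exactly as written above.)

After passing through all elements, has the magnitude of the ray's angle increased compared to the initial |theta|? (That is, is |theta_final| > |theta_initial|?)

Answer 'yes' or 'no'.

Initial: x=1.0000 theta=0.0000
After 1 (propagate distance d=25): x=1.0000 theta=0.0000
After 2 (thin lens f=24): x=1.0000 theta=-1/24 (≈-0.0417)
After 3 (propagate distance d=35): x=-11/24 (≈-0.4583) theta=-1/24 (≈-0.0417)
After 4 (thin lens f=33): x=-11/24 (≈-0.4583) theta=-1/36 (≈-0.0278)
After 5 (propagate distance d=25): x=-83/72 (≈-1.1528) theta=-1/36 (≈-0.0278)
After 6 (thin lens f=38): x=-83/72 (≈-1.1528) theta=7/2736 (≈0.0026)
After 7 (propagate distance d=21 (to screen)): x=-3007/2736 (≈-1.0990) theta=7/2736 (≈0.0026)
|theta_initial|=0.0000 |theta_final|=7/2736 (≈0.0026) -> increased

Answer: yes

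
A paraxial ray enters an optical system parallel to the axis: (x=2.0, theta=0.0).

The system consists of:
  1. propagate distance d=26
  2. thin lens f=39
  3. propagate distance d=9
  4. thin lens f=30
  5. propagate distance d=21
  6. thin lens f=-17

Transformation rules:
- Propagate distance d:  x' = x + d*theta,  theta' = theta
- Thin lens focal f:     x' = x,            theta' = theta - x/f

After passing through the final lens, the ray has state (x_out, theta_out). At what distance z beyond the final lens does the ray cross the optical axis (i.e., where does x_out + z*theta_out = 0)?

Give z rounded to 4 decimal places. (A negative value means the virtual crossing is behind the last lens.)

Initial: x=2.0000 theta=0.0000
After 1 (propagate distance d=26): x=2.0000 theta=0.0000
After 2 (thin lens f=39): x=2.0000 theta=-2/39 (≈-0.0513)
After 3 (propagate distance d=9): x=20/13 (≈1.5385) theta=-2/39 (≈-0.0513)
After 4 (thin lens f=30): x=20/13 (≈1.5385) theta=-4/39 (≈-0.1026)
After 5 (propagate distance d=21): x=-8/13 (≈-0.6154) theta=-4/39 (≈-0.1026)
After 6 (thin lens f=-17): x=-8/13 (≈-0.6154) theta=-92/663 (≈-0.1388)
z_focus = -x_out/theta_out = -(-8/13)/(-92/663) = -102/23 ≈ -4.4348
Rounded to 4 decimal places: z = -4.4348

Answer: -4.4348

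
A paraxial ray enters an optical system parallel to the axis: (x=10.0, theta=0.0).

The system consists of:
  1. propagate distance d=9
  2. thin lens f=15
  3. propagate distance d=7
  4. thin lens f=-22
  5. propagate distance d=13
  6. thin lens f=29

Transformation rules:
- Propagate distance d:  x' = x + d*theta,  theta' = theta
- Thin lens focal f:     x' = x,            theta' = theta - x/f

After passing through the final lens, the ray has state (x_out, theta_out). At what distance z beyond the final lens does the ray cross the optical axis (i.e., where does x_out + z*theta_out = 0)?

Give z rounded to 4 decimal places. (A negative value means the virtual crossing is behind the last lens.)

Answer: -0.4350

Derivation:
Initial: x=10.0000 theta=0.0000
After 1 (propagate distance d=9): x=10.0000 theta=0.0000
After 2 (thin lens f=15): x=10.0000 theta=-2/3 (≈-0.6667)
After 3 (propagate distance d=7): x=16/3 (≈5.3333) theta=-2/3 (≈-0.6667)
After 4 (thin lens f=-22): x=16/3 (≈5.3333) theta=-14/33 (≈-0.4242)
After 5 (propagate distance d=13): x=-2/11 (≈-0.1818) theta=-14/33 (≈-0.4242)
After 6 (thin lens f=29): x=-2/11 (≈-0.1818) theta=-400/957 (≈-0.4180)
z_focus = -x_out/theta_out = -(-2/11)/(-400/957) = -0.4350
Rounded to 4 decimal places: z = -0.4350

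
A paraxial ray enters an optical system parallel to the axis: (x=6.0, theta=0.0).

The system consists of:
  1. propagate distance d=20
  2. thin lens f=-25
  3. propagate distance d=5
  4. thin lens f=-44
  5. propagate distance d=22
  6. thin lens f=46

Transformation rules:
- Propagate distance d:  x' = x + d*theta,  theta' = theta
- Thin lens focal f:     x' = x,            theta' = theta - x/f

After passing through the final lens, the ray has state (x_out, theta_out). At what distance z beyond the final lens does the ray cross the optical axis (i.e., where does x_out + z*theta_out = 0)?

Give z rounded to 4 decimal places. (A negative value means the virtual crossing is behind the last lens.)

Initial: x=6.0000 theta=0.0000
After 1 (propagate distance d=20): x=6.0000 theta=0.0000
After 2 (thin lens f=-25): x=6.0000 theta=0.2400
After 3 (propagate distance d=5): x=7.2000 theta=0.2400
After 4 (thin lens f=-44): x=7.2000 theta=111/275 (≈0.4036)
After 5 (propagate distance d=22): x=16.0800 theta=111/275 (≈0.4036)
After 6 (thin lens f=46): x=16.0800 theta=342/6325 (≈0.0541)
z_focus = -x_out/theta_out = -(16.0800)/(342/6325) = -16951/57 ≈ -297.3860
Rounded to 4 decimal places: z = -297.3860

Answer: -297.3860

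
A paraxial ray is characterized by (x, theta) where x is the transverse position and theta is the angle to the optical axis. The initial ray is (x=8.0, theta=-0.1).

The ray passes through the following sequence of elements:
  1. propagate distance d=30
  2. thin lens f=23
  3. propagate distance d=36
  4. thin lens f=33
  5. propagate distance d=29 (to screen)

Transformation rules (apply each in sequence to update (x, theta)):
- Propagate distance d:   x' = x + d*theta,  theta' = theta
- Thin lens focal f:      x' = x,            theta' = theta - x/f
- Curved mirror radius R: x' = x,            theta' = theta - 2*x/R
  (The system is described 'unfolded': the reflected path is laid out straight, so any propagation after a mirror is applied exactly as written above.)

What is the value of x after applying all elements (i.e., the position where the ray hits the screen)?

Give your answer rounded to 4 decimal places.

Answer: -9.9833

Derivation:
Initial: x=8.0000 theta=-0.1000
After 1 (propagate distance d=30): x=5.0000 theta=-0.1000
After 2 (thin lens f=23): x=5.0000 theta=-73/230 (≈-0.3174)
After 3 (propagate distance d=36): x=-739/115 (≈-6.4261) theta=-73/230 (≈-0.3174)
After 4 (thin lens f=33): x=-739/115 (≈-6.4261) theta=-931/7590 (≈-0.1227)
After 5 (propagate distance d=29 (to screen)): x=-75773/7590 (≈-9.9833) theta=-931/7590 (≈-0.1227)
Rounded to 4 decimal places: x = -9.9833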